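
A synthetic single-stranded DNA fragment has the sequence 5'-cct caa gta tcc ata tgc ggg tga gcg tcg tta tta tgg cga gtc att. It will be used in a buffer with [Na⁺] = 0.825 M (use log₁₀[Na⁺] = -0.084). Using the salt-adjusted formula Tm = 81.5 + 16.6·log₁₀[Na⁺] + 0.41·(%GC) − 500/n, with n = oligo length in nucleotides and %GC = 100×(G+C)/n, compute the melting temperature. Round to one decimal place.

89.3°C

Length n = 48. Counting bases: A=10, T=15, C=10, G=13
G+C = 23, so %GC = 23/48 × 100 = 47.917%
Salt term: 16.6 × (-0.084) = -1.394
GC term: 0.41 × 47.917 = 19.646; length term: −500/48 = −10.417
Tm = 81.5 + (-1.394) + 19.646 − 10.417 = 89.335 → 89.3°C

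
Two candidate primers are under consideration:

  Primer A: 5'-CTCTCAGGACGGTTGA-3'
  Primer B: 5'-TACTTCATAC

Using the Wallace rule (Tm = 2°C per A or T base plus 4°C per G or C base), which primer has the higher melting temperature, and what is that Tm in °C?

Primer A, 50°C

Primer A: A+T=7, G+C=9 → Tm = 2(7)+4(9) = 50°C
Primer B: A+T=7, G+C=3 → Tm = 2(7)+4(3) = 26°C
50°C vs 26°C → primer A is higher.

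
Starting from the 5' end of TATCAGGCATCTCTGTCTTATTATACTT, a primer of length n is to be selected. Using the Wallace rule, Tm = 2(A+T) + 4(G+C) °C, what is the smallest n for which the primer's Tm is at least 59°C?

n = 22

First 21 bases: TATCAGGCATCTCTGTCTTAT → Tm = 58°C (< 59°C)
First 22 bases: TATCAGGCATCTCTGTCTTATT → Tm = 60°C (≥ 59°C)
Since every base adds ≥2°C, Tm only increases with n, so the threshold is first crossed at n = 22.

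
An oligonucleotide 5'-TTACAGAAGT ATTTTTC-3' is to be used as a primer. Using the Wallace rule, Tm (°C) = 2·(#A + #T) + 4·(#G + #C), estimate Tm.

Base counts: A=5, C=2, G=2, T=8
AT pairs contribute 13, GC pairs contribute 4.
Tm = 2×13 + 4×4 = 42°C

42°C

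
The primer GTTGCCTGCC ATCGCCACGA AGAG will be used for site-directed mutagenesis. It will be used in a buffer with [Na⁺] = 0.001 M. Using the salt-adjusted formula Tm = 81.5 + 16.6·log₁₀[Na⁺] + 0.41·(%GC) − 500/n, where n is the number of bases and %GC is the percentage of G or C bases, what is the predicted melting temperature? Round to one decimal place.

Length n = 24. Counting bases: G=7, A=5, T=4, C=8
G+C = 15, so %GC = 15/24 × 100 = 62.5%
Salt term: 16.6 × (-3) = -49.8
GC term: 0.41 × 62.5 = 25.625; length term: −500/24 = −20.833
Tm = 81.5 + (-49.8) + 25.625 − 20.833 = 36.492 → 36.5°C

36.5°C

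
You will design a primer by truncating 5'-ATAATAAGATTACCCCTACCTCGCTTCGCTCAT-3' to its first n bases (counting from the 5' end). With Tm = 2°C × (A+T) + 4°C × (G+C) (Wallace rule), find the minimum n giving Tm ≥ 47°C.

n = 19

First 18 bases: ATAATAAGATTACCCCTA → Tm = 46°C (< 47°C)
First 19 bases: ATAATAAGATTACCCCTAC → Tm = 50°C (≥ 47°C)
Since every base adds ≥2°C, Tm only increases with n, so the threshold is first crossed at n = 19.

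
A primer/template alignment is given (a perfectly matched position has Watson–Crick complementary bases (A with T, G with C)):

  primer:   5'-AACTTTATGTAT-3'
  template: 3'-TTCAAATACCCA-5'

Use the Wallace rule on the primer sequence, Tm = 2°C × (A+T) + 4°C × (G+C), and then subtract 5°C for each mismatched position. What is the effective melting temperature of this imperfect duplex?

Primer base counts: A=4, T=6, G=1, C=1 → A+T=10, G+C=2
Perfect-match Tm = 2(10) + 4(2) = 20 + 8 = 28°C
Mismatches (positions where the bases are not complementary): 3 (at positions 3, 10, 11)
Effective Tm = 28 − 3×5 = 28 − 15 = 13°C

13°C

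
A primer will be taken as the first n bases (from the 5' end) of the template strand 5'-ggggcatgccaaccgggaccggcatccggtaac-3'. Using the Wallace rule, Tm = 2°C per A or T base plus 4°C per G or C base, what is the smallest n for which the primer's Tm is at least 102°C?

n = 29

First 28 bases: GGGGCATGCCAACCGGGACCGGCATCCG → Tm = 98°C (< 102°C)
First 29 bases: GGGGCATGCCAACCGGGACCGGCATCCGG → Tm = 102°C (≥ 102°C)
Each additional base adds 2°C (A/T) or 4°C (G/C), so Tm is non-decreasing in n; n = 29 is the first length to reach 102°C.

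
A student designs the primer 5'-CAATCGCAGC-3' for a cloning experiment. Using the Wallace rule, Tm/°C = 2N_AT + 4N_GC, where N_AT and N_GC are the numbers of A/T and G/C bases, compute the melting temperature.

Base counts: A=3, T=1, C=4, G=2
So N_AT = 4 and N_GC = 6.
Tm = 4·6 + 2·4 = 24 + 8 = 32°C

32°C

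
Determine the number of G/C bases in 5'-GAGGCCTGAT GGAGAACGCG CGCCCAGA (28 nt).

Counting bases: T=2, A=7, G=11, C=8
G+C = 11 + 8 = 19

19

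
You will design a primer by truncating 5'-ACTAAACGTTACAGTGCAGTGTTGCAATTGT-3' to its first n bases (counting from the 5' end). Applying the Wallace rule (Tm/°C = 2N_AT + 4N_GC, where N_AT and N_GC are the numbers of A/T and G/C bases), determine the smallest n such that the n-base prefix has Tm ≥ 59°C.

n = 21

First 20 bases: ACTAAACGTTACAGTGCAGT → Tm = 56°C (< 59°C)
First 21 bases: ACTAAACGTTACAGTGCAGTG → Tm = 60°C (≥ 59°C)
Each additional base adds 2°C (A/T) or 4°C (G/C), so Tm is non-decreasing in n; n = 21 is the first length to reach 59°C.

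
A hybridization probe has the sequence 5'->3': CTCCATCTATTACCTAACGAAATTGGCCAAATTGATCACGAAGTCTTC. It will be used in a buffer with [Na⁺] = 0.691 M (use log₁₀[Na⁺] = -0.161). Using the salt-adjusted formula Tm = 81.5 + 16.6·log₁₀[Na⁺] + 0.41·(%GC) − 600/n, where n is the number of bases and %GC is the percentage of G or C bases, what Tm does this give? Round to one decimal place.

Length n = 48. A=15, C=13, G=6, T=14
G+C = 19, so %GC = 19/48 × 100 = 39.583%
Salt term: 16.6 × (-0.161) = -2.673
GC term: 0.41 × 39.583 = 16.229; length term: −600/48 = −12.5
Tm = 81.5 + (-2.673) + 16.229 − 12.5 = 82.556 → 82.6°C

82.6°C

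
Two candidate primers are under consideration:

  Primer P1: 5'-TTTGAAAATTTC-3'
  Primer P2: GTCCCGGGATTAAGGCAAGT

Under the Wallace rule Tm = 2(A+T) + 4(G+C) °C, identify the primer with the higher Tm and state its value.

Primer P1: A+T=10, G+C=2 → Tm = 2(10)+4(2) = 28°C
Primer P2: A+T=9, G+C=11 → Tm = 2(9)+4(11) = 62°C
28°C vs 62°C → primer P2 is higher.

Primer P2, 62°C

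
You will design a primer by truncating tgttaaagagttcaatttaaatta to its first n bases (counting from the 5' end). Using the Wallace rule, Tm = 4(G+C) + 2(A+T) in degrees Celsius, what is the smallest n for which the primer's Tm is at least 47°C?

n = 20

First 19 bases: TGTTAAAGAGTTCAATTTA → Tm = 46°C (< 47°C)
First 20 bases: TGTTAAAGAGTTCAATTTAA → Tm = 48°C (≥ 47°C)
Each additional base adds 2°C (A/T) or 4°C (G/C), so Tm is non-decreasing in n; n = 20 is the first length to reach 47°C.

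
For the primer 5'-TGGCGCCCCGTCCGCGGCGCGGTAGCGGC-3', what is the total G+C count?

25

T=3, C=12, A=1, G=13
G+C = 13 + 12 = 25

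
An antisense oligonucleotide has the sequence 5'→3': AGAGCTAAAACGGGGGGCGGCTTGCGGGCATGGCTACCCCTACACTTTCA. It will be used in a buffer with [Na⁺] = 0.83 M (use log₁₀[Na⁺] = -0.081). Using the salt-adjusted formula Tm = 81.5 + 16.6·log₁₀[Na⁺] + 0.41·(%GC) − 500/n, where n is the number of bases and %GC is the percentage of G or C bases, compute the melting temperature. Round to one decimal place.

94.8°C

Length n = 50. T=9, G=16, C=14, A=11
G+C = 30, so %GC = 30/50 × 100 = 60%
Salt term: 16.6 × (-0.081) = -1.345
GC term: 0.41 × 60 = 24.6; length term: −500/50 = −10
Tm = 81.5 + (-1.345) + 24.6 − 10 = 94.755 → 94.8°C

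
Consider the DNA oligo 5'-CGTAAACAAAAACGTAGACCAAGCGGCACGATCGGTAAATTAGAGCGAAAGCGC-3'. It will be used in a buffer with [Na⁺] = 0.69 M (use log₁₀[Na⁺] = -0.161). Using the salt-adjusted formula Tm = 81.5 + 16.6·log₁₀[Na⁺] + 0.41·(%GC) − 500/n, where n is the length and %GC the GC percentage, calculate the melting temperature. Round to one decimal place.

89.3°C

Length n = 54. G=14, C=12, A=22, T=6
G+C = 26, so %GC = 26/54 × 100 = 48.148%
Salt term: 16.6 × (-0.161) = -2.673
GC term: 0.41 × 48.148 = 19.741; length term: −500/54 = −9.259
Tm = 81.5 + (-2.673) + 19.741 − 9.259 = 89.309 → 89.3°C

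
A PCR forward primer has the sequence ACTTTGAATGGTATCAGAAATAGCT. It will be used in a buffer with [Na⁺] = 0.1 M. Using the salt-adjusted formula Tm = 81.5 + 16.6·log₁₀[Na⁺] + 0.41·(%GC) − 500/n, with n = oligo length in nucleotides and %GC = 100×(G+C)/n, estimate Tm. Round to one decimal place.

Length n = 25. G=5, T=8, A=9, C=3
G+C = 8, so %GC = 8/25 × 100 = 32%
Salt term: 16.6 × (-1) = -16.6
GC term: 0.41 × 32 = 13.12; length term: −500/25 = −20
Tm = 81.5 + (-16.6) + 13.12 − 20 = 58.02 → 58.0°C

58.0°C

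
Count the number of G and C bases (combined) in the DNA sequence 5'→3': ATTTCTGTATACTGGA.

5

Counting bases: G=3, T=7, C=2, A=4
Total G or C: 3 + 2 = 5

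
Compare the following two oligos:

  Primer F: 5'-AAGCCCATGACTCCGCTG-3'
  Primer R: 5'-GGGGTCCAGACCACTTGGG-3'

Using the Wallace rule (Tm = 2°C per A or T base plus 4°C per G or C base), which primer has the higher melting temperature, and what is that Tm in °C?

Primer R, 64°C

Primer F: A+T=7, G+C=11 → Tm = 2(7)+4(11) = 58°C
Primer R: A+T=6, G+C=13 → Tm = 2(6)+4(13) = 64°C
58°C vs 64°C → primer R is higher.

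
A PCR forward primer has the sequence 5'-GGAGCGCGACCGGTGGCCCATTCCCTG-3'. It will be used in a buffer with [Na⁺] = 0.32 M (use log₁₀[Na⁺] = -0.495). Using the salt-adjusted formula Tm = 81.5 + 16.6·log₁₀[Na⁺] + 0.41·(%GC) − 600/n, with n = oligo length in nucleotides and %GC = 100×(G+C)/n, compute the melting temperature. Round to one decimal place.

81.4°C

Length n = 27. Base counts: G=10, T=4, C=10, A=3
G+C = 20, so %GC = 20/27 × 100 = 74.074%
Salt term: 16.6 × (-0.495) = -8.217
GC term: 0.41 × 74.074 = 30.37; length term: −600/27 = −22.222
Tm = 81.5 + (-8.217) + 30.37 − 22.222 = 81.431 → 81.4°C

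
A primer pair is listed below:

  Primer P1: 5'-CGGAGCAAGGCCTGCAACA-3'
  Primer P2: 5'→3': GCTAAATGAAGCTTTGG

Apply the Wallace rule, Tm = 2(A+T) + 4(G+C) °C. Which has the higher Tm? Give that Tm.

Primer P1, 62°C

Primer P1: A+T=7, G+C=12 → Tm = 2(7)+4(12) = 62°C
Primer P2: A+T=10, G+C=7 → Tm = 2(10)+4(7) = 48°C
62°C vs 48°C → primer P1 is higher.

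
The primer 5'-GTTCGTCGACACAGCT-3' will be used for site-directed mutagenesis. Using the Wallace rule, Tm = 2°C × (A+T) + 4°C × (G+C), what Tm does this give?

Base counts: G=4, A=3, C=5, T=4
So N_AT = 7 and N_GC = 9.
Tm = 4·9 + 2·7 = 36 + 14 = 50°C

50°C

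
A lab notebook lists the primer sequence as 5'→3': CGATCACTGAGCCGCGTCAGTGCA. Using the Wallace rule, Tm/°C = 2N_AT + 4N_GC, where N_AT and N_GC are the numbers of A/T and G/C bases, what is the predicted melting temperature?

T=4, C=8, G=7, A=5
A+T = 9, G+C = 15
Tm = 2(9) + 4(15) = 18 + 60 = 78°C

78°C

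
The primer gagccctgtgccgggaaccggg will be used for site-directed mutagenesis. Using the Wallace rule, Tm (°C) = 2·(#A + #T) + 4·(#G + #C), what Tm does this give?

Base counts: T=2, A=3, G=10, C=7
A+T = 5, G+C = 17
Tm = 2×5 + 4×17 = 78°C

78°C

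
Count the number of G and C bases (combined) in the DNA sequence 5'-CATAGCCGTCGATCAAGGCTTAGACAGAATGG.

Counting bases: C=7, T=6, A=10, G=9
G+C = 9 + 7 = 16

16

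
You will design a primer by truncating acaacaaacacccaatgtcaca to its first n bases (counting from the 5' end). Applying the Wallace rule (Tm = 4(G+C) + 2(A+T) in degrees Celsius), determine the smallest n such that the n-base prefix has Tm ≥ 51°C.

First 18 bases: ACAACAAACACCCAATGT → Tm = 50°C (< 51°C)
First 19 bases: ACAACAAACACCCAATGTC → Tm = 54°C (≥ 51°C)
Since every base adds ≥2°C, Tm only increases with n, so the threshold is first crossed at n = 19.

n = 19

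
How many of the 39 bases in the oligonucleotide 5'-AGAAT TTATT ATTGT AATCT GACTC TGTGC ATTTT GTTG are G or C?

11

Scanning the sequence gives C=4, T=19, G=7, A=9.
G+C = 7 + 4 = 11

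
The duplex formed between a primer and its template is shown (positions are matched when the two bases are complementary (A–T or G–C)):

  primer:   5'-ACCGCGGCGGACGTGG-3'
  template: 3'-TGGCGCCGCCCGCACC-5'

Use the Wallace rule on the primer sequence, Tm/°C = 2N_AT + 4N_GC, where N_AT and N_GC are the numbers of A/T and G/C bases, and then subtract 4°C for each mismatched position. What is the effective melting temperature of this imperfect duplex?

54°C

Primer base counts: A=2, T=1, G=8, C=5 → A+T=3, G+C=13
Perfect-match Tm = 2(3) + 4(13) = 6 + 52 = 58°C
Mismatches (positions where the bases are not complementary): 1 (at position 11)
Effective Tm = 58 − 1×4 = 58 − 4 = 54°C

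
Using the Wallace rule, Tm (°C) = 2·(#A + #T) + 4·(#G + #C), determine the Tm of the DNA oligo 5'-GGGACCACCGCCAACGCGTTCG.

76°C

Counting bases: A=4, C=9, G=7, T=2
AT pairs contribute 6, GC pairs contribute 16.
Tm = 2×6 + 4×16 = 76°C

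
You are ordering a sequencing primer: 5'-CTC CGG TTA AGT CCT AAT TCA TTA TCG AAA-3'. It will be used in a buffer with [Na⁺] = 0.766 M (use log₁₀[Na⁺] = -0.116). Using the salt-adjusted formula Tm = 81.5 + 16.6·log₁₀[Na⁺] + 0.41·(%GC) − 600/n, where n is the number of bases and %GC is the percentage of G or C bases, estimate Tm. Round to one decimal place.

74.6°C

Length n = 30. G=4, C=7, T=10, A=9
G+C = 11, so %GC = 11/30 × 100 = 36.667%
Salt term: 16.6 × (-0.116) = -1.926
GC term: 0.41 × 36.667 = 15.033; length term: −600/30 = −20
Tm = 81.5 + (-1.926) + 15.033 − 20 = 74.607 → 74.6°C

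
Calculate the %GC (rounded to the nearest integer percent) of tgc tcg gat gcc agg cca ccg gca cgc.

Scanning the sequence gives T=3, C=11, G=9, A=4.
G+C = 9 + 11 = 20 out of 27 bases
%GC = 20/27 × 100 = 74.07% ≈ 74%

74%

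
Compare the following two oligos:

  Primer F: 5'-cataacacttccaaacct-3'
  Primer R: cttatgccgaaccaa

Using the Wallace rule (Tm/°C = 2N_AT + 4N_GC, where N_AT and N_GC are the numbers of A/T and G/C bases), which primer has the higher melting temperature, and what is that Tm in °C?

Primer F: A+T=11, G+C=7 → Tm = 2(11)+4(7) = 50°C
Primer R: A+T=8, G+C=7 → Tm = 2(8)+4(7) = 44°C
50°C vs 44°C → primer F is higher.

Primer F, 50°C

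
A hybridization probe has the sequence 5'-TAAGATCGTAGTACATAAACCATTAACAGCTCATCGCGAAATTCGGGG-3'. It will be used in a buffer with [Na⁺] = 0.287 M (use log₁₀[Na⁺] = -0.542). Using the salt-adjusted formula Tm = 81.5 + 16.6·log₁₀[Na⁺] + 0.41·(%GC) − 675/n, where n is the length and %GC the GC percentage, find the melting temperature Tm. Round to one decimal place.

Length n = 48. Base counts: C=10, G=10, A=17, T=11
G+C = 20, so %GC = 20/48 × 100 = 41.667%
Salt term: 16.6 × (-0.542) = -8.997
GC term: 0.41 × 41.667 = 17.083; length term: −675/48 = −14.062
Tm = 81.5 + (-8.997) + 17.083 − 14.062 = 75.524 → 75.5°C

75.5°C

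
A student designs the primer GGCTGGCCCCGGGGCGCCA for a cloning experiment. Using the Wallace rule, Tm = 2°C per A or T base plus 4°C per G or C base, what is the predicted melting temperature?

72°C

Scanning the sequence gives G=9, T=1, C=8, A=1.
A+T = 2, G+C = 17
Tm = 2×2 + 4×17 = 72°C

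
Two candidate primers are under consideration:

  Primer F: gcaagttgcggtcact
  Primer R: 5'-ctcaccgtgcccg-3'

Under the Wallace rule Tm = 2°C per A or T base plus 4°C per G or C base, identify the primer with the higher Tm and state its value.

Primer F: A+T=7, G+C=9 → Tm = 2(7)+4(9) = 50°C
Primer R: A+T=3, G+C=10 → Tm = 2(3)+4(10) = 46°C
50°C vs 46°C → primer F is higher.

Primer F, 50°C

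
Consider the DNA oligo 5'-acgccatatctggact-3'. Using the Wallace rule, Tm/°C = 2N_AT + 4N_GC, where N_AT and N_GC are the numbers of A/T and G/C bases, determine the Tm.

48°C

Scanning the sequence gives A=4, C=5, T=4, G=3.
A+T = 8, G+C = 8
Tm = 2(8) + 4(8) = 16 + 32 = 48°C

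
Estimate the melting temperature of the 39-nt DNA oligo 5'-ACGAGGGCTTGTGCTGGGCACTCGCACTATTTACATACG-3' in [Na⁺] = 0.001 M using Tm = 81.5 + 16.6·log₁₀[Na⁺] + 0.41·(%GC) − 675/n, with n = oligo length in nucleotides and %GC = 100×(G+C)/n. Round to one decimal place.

Length n = 39. Scanning the sequence gives C=10, A=8, G=11, T=10.
G+C = 21, so %GC = 21/39 × 100 = 53.846%
Salt term: 16.6 × (-3) = -49.8
GC term: 0.41 × 53.846 = 22.077; length term: −675/39 = −17.308
Tm = 81.5 + (-49.8) + 22.077 − 17.308 = 36.469 → 36.5°C

36.5°C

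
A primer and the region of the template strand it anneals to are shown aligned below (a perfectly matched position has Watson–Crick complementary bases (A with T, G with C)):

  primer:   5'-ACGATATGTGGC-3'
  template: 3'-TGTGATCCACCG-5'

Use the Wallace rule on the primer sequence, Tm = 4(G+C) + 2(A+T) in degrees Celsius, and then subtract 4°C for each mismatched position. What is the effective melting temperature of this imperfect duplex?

24°C

Primer base counts: A=3, T=3, G=4, C=2 → A+T=6, G+C=6
Perfect-match Tm = 2(6) + 4(6) = 12 + 24 = 36°C
Mismatches (positions where the bases are not complementary): 3 (at positions 3, 4, 7)
Effective Tm = 36 − 3×4 = 36 − 12 = 24°C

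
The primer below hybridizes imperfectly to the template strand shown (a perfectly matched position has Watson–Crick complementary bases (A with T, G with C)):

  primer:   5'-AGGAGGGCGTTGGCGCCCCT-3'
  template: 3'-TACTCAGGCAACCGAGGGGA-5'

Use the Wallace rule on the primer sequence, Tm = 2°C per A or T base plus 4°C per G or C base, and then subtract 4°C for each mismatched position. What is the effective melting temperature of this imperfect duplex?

54°C

Primer base counts: A=2, T=3, G=9, C=6 → A+T=5, G+C=15
Perfect-match Tm = 2(5) + 4(15) = 10 + 60 = 70°C
Mismatches (positions where the bases are not complementary): 4 (at positions 2, 6, 7, 15)
Effective Tm = 70 − 4×4 = 70 − 16 = 54°C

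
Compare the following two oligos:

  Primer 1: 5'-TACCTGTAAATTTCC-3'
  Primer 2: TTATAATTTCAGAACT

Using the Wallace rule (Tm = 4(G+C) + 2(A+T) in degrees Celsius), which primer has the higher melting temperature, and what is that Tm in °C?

Primer 1: A+T=10, G+C=5 → Tm = 2(10)+4(5) = 40°C
Primer 2: A+T=13, G+C=3 → Tm = 2(13)+4(3) = 38°C
40°C vs 38°C → primer 1 is higher.

Primer 1, 40°C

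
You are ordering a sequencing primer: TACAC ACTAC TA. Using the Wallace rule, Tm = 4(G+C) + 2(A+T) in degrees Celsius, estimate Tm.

Scanning the sequence gives T=3, A=5, G=0, C=4.
AT pairs contribute 8, GC pairs contribute 4.
Tm = 2(8) + 4(4) = 16 + 16 = 32°C

32°C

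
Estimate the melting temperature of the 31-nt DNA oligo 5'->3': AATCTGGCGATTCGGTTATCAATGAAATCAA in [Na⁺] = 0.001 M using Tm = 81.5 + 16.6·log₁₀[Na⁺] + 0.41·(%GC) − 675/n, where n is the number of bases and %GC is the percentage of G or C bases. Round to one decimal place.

24.5°C

Length n = 31. Base counts: A=11, C=5, G=6, T=9
G+C = 11, so %GC = 11/31 × 100 = 35.484%
Salt term: 16.6 × (-3) = -49.8
GC term: 0.41 × 35.484 = 14.548; length term: −675/31 = −21.774
Tm = 81.5 + (-49.8) + 14.548 − 21.774 = 24.474 → 24.5°C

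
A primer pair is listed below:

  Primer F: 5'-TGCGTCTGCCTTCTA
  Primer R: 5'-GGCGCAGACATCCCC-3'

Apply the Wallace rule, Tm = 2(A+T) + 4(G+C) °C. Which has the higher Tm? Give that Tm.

Primer F: A+T=7, G+C=8 → Tm = 2(7)+4(8) = 46°C
Primer R: A+T=4, G+C=11 → Tm = 2(4)+4(11) = 52°C
46°C vs 52°C → primer R is higher.

Primer R, 52°C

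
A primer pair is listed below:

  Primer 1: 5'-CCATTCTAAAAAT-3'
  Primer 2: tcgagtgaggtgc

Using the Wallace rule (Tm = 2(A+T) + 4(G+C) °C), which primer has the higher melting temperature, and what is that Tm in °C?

Primer 2, 42°C

Primer 1: A+T=10, G+C=3 → Tm = 2(10)+4(3) = 32°C
Primer 2: A+T=5, G+C=8 → Tm = 2(5)+4(8) = 42°C
32°C vs 42°C → primer 2 is higher.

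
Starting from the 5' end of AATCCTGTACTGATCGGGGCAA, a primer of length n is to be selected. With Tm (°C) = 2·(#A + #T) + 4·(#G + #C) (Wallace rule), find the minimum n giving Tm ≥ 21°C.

First 7 bases: AATCCTG → Tm = 20°C (< 21°C)
First 8 bases: AATCCTGT → Tm = 22°C (≥ 21°C)
Since every base adds ≥2°C, Tm only increases with n, so the threshold is first crossed at n = 8.

n = 8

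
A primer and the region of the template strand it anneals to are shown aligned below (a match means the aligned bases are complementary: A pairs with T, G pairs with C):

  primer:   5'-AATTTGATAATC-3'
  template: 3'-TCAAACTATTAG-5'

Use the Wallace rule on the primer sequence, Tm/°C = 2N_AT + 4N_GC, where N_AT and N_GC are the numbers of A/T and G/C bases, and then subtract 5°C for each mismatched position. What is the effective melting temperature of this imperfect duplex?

23°C

Primer base counts: A=5, T=5, G=1, C=1 → A+T=10, G+C=2
Perfect-match Tm = 2(10) + 4(2) = 20 + 8 = 28°C
Mismatches (positions where the bases are not complementary): 1 (at position 2)
Effective Tm = 28 − 1×5 = 28 − 5 = 23°C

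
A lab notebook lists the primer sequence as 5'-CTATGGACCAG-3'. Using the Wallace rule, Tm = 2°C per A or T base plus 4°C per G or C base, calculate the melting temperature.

Counting bases: C=3, G=3, A=3, T=2
A+T = 5, G+C = 6
Tm = 4·6 + 2·5 = 24 + 10 = 34°C

34°C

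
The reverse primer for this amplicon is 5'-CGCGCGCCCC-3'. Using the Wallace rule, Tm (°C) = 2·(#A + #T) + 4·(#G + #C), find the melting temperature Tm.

Counting bases: C=7, G=3, A=0, T=0
So N_AT = 0 and N_GC = 10.
Tm = 4·10 + 2·0 = 40 + 0 = 40°C

40°C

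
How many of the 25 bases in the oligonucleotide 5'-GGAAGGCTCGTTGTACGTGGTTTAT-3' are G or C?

12

C=3, A=4, G=9, T=9
Total G or C: 9 + 3 = 12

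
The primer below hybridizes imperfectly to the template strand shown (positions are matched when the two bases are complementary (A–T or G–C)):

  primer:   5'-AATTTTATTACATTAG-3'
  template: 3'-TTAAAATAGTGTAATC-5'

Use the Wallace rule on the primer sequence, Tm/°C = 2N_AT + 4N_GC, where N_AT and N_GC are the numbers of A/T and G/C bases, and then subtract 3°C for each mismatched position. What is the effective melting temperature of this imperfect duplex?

33°C

Primer base counts: A=6, T=8, G=1, C=1 → A+T=14, G+C=2
Perfect-match Tm = 2(14) + 4(2) = 28 + 8 = 36°C
Mismatches (positions where the bases are not complementary): 1 (at position 9)
Effective Tm = 36 − 1×3 = 36 − 3 = 33°C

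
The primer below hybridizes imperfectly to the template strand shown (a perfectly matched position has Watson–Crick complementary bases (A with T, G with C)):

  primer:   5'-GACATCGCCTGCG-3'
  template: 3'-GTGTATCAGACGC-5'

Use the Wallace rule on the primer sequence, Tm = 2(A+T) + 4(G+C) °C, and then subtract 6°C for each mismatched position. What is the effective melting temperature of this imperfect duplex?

Primer base counts: A=2, T=2, G=4, C=5 → A+T=4, G+C=9
Perfect-match Tm = 2(4) + 4(9) = 8 + 36 = 44°C
Mismatches (positions where the bases are not complementary): 3 (at positions 1, 6, 8)
Effective Tm = 44 − 3×6 = 44 − 18 = 26°C

26°C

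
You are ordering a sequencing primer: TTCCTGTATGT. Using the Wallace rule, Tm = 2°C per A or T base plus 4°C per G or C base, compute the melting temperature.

Base counts: C=2, A=1, T=6, G=2
A+T = 7, G+C = 4
Tm = 2(7) + 4(4) = 14 + 16 = 30°C

30°C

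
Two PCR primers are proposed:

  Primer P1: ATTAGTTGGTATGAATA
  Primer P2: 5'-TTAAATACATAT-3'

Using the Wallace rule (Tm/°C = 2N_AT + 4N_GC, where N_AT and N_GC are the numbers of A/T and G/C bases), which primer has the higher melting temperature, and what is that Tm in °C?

Primer P1: A+T=13, G+C=4 → Tm = 2(13)+4(4) = 42°C
Primer P2: A+T=11, G+C=1 → Tm = 2(11)+4(1) = 26°C
42°C vs 26°C → primer P1 is higher.

Primer P1, 42°C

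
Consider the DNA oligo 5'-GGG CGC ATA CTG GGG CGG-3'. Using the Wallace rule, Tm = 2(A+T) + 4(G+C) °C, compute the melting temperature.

64°C

Scanning the sequence gives C=4, G=10, T=2, A=2.
AT pairs contribute 4, GC pairs contribute 14.
Tm = 2(4) + 4(14) = 8 + 56 = 64°C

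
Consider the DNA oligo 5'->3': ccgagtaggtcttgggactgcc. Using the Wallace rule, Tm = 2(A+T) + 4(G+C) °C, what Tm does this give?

Scanning the sequence gives A=3, G=8, C=6, T=5.
AT pairs contribute 8, GC pairs contribute 14.
Tm = 4·14 + 2·8 = 56 + 16 = 72°C

72°C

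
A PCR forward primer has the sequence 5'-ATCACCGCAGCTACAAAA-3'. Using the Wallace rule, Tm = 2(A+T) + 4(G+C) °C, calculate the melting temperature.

Counting bases: T=2, G=2, C=6, A=8
A+T = 10, G+C = 8
Tm = 2×10 + 4×8 = 52°C

52°C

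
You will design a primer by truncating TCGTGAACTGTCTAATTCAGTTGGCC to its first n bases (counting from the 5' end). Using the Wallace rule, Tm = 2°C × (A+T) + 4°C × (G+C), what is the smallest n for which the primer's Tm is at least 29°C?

First 9 bases: TCGTGAACT → Tm = 26°C (< 29°C)
First 10 bases: TCGTGAACTG → Tm = 30°C (≥ 29°C)
Each additional base adds 2°C (A/T) or 4°C (G/C), so Tm is non-decreasing in n; n = 10 is the first length to reach 29°C.

n = 10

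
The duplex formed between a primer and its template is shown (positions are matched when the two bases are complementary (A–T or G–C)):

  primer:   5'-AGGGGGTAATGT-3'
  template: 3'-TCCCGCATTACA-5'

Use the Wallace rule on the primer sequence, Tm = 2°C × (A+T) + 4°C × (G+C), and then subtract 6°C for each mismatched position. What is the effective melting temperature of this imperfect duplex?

Primer base counts: A=3, T=3, G=6, C=0 → A+T=6, G+C=6
Perfect-match Tm = 2(6) + 4(6) = 12 + 24 = 36°C
Mismatches (positions where the bases are not complementary): 1 (at position 5)
Effective Tm = 36 − 1×6 = 36 − 6 = 30°C

30°C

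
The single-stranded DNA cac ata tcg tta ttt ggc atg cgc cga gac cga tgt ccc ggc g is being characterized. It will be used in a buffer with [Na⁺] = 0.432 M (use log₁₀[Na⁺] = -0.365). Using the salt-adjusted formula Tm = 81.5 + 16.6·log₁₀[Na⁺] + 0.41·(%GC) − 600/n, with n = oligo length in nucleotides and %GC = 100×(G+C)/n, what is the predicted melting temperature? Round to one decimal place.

85.3°C

Length n = 43. Base counts: C=13, T=10, A=8, G=12
G+C = 25, so %GC = 25/43 × 100 = 58.14%
Salt term: 16.6 × (-0.365) = -6.059
GC term: 0.41 × 58.14 = 23.837; length term: −600/43 = −13.953
Tm = 81.5 + (-6.059) + 23.837 − 13.953 = 85.325 → 85.3°C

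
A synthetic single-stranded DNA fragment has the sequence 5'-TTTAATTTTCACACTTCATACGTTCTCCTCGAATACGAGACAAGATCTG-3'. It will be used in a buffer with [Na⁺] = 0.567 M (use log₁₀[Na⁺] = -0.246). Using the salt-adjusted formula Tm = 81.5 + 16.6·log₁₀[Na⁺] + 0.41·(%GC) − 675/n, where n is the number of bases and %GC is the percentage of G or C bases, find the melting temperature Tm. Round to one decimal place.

Length n = 49. Scanning the sequence gives T=17, A=14, C=12, G=6.
G+C = 18, so %GC = 18/49 × 100 = 36.735%
Salt term: 16.6 × (-0.246) = -4.084
GC term: 0.41 × 36.735 = 15.061; length term: −675/49 = −13.776
Tm = 81.5 + (-4.084) + 15.061 − 13.776 = 78.701 → 78.7°C

78.7°C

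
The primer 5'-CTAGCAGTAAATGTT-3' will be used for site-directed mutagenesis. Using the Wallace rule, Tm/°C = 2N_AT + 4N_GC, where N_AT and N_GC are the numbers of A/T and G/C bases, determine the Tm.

Counting bases: T=5, A=5, G=3, C=2
A+T = 10, G+C = 5
Tm = 4·5 + 2·10 = 20 + 20 = 40°C

40°C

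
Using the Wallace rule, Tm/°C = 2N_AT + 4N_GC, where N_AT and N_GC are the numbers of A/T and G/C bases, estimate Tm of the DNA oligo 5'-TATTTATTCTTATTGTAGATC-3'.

50°C

A=5, C=2, G=2, T=12
A+T = 17, G+C = 4
Tm = 4·4 + 2·17 = 16 + 34 = 50°C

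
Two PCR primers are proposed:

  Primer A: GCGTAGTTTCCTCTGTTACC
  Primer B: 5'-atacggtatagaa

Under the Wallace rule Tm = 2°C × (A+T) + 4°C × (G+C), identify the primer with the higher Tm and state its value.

Primer A, 60°C

Primer A: A+T=10, G+C=10 → Tm = 2(10)+4(10) = 60°C
Primer B: A+T=9, G+C=4 → Tm = 2(9)+4(4) = 34°C
60°C vs 34°C → primer A is higher.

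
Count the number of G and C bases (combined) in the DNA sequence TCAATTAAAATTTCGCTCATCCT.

Scanning the sequence gives G=1, C=6, T=9, A=7.
Total G or C: 1 + 6 = 7

7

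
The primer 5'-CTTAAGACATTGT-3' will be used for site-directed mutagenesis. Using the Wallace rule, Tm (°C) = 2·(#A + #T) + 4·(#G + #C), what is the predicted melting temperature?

Scanning the sequence gives T=5, A=4, C=2, G=2.
AT pairs contribute 9, GC pairs contribute 4.
Tm = 4·4 + 2·9 = 16 + 18 = 34°C

34°C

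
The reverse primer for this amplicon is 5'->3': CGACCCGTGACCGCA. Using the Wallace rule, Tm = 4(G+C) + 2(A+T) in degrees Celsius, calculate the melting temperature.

52°C

Counting bases: C=7, G=4, A=3, T=1
A+T = 4, G+C = 11
Tm = 4·11 + 2·4 = 44 + 8 = 52°C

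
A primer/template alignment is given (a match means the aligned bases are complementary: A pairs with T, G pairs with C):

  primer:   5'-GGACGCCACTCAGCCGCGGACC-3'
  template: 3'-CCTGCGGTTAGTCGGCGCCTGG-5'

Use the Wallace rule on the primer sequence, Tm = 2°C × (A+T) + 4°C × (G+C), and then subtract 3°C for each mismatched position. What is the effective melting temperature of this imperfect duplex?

Primer base counts: A=4, T=1, G=7, C=10 → A+T=5, G+C=17
Perfect-match Tm = 2(5) + 4(17) = 10 + 68 = 78°C
Mismatches (positions where the bases are not complementary): 1 (at position 9)
Effective Tm = 78 − 1×3 = 78 − 3 = 75°C

75°C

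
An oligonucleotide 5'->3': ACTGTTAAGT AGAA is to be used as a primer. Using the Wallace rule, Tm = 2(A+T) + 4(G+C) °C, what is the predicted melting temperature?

36°C

Scanning the sequence gives T=4, A=6, G=3, C=1.
AT pairs contribute 10, GC pairs contribute 4.
Tm = 2×10 + 4×4 = 36°C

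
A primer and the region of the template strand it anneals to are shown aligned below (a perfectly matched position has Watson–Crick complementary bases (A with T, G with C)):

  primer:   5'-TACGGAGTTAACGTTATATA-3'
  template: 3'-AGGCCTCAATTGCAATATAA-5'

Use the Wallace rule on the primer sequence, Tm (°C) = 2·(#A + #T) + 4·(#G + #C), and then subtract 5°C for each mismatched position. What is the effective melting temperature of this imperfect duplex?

42°C

Primer base counts: A=7, T=7, G=4, C=2 → A+T=14, G+C=6
Perfect-match Tm = 2(14) + 4(6) = 28 + 24 = 52°C
Mismatches (positions where the bases are not complementary): 2 (at positions 2, 20)
Effective Tm = 52 − 2×5 = 52 − 10 = 42°C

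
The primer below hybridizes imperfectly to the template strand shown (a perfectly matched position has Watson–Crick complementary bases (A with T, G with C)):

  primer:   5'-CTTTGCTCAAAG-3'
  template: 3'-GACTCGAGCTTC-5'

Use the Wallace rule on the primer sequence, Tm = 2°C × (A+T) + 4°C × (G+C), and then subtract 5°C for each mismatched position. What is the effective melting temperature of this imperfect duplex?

19°C

Primer base counts: A=3, T=4, G=2, C=3 → A+T=7, G+C=5
Perfect-match Tm = 2(7) + 4(5) = 14 + 20 = 34°C
Mismatches (positions where the bases are not complementary): 3 (at positions 3, 4, 9)
Effective Tm = 34 − 3×5 = 34 − 15 = 19°C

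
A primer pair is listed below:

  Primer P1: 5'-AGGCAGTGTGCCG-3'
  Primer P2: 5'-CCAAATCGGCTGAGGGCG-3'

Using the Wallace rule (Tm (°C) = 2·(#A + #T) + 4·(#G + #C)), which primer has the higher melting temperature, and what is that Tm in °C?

Primer P1: A+T=4, G+C=9 → Tm = 2(4)+4(9) = 44°C
Primer P2: A+T=6, G+C=12 → Tm = 2(6)+4(12) = 60°C
44°C vs 60°C → primer P2 is higher.

Primer P2, 60°C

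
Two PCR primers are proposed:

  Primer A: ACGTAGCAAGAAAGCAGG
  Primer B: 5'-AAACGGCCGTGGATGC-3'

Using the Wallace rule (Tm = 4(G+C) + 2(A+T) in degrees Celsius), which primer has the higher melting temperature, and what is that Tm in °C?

Primer A, 54°C

Primer A: A+T=9, G+C=9 → Tm = 2(9)+4(9) = 54°C
Primer B: A+T=6, G+C=10 → Tm = 2(6)+4(10) = 52°C
54°C vs 52°C → primer A is higher.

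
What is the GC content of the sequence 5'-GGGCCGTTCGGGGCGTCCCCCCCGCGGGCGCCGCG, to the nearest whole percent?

91%

Base counts: G=16, A=0, C=16, T=3
G+C = 16 + 16 = 32 out of 35 bases
%GC = 32/35 × 100 = 91.43% ≈ 91%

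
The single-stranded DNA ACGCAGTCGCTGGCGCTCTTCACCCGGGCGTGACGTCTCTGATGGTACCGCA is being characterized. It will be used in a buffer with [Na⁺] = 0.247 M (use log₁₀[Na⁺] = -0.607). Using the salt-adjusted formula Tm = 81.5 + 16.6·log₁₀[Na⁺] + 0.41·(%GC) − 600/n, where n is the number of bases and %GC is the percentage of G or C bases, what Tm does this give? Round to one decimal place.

86.7°C

Length n = 52. G=16, T=11, A=7, C=18
G+C = 34, so %GC = 34/52 × 100 = 65.385%
Salt term: 16.6 × (-0.607) = -10.076
GC term: 0.41 × 65.385 = 26.808; length term: −600/52 = −11.538
Tm = 81.5 + (-10.076) + 26.808 − 11.538 = 86.694 → 86.7°C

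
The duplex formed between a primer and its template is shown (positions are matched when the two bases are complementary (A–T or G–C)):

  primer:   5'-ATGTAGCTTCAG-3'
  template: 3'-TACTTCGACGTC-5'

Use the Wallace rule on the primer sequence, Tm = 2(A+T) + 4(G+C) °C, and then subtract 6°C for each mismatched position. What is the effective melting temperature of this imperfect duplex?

22°C

Primer base counts: A=3, T=4, G=3, C=2 → A+T=7, G+C=5
Perfect-match Tm = 2(7) + 4(5) = 14 + 20 = 34°C
Mismatches (positions where the bases are not complementary): 2 (at positions 4, 9)
Effective Tm = 34 − 2×6 = 34 − 12 = 22°C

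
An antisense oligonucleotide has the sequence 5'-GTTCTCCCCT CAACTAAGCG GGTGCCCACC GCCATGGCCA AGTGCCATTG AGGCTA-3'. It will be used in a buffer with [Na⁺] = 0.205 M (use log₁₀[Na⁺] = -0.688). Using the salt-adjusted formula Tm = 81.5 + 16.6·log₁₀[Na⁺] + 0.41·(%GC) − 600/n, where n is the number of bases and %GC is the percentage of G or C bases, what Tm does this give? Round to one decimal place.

84.3°C

Length n = 56. Base counts: G=14, A=11, T=11, C=20
G+C = 34, so %GC = 34/56 × 100 = 60.714%
Salt term: 16.6 × (-0.688) = -11.421
GC term: 0.41 × 60.714 = 24.893; length term: −600/56 = −10.714
Tm = 81.5 + (-11.421) + 24.893 − 10.714 = 84.258 → 84.3°C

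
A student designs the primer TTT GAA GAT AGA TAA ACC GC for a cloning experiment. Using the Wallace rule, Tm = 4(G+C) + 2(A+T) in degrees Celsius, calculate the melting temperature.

54°C

Counting bases: G=4, C=3, A=8, T=5
AT pairs contribute 13, GC pairs contribute 7.
Tm = 2(13) + 4(7) = 26 + 28 = 54°C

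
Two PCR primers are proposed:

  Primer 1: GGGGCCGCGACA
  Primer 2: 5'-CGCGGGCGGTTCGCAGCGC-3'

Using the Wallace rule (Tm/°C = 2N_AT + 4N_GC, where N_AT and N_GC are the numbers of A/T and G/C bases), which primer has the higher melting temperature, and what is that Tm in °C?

Primer 1: A+T=2, G+C=10 → Tm = 2(2)+4(10) = 44°C
Primer 2: A+T=3, G+C=16 → Tm = 2(3)+4(16) = 70°C
44°C vs 70°C → primer 2 is higher.

Primer 2, 70°C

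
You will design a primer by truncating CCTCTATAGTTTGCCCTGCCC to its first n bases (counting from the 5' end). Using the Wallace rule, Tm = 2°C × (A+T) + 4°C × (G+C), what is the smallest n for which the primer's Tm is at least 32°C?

First 11 bases: CCTCTATAGTT → Tm = 30°C (< 32°C)
First 12 bases: CCTCTATAGTTT → Tm = 32°C (≥ 32°C)
Since every base adds ≥2°C, Tm only increases with n, so the threshold is first crossed at n = 12.

n = 12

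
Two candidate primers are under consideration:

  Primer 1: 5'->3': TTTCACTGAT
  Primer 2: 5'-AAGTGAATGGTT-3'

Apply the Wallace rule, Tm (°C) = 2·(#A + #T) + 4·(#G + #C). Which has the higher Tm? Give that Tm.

Primer 2, 32°C

Primer 1: A+T=7, G+C=3 → Tm = 2(7)+4(3) = 26°C
Primer 2: A+T=8, G+C=4 → Tm = 2(8)+4(4) = 32°C
26°C vs 32°C → primer 2 is higher.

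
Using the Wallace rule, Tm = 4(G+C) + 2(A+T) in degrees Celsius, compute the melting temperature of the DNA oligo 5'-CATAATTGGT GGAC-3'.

G=4, A=4, T=4, C=2
AT pairs contribute 8, GC pairs contribute 6.
Tm = 2(8) + 4(6) = 16 + 24 = 40°C

40°C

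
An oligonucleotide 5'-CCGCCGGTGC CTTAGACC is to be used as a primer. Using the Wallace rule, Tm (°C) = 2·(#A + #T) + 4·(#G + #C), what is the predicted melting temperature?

C=8, G=5, A=2, T=3
A+T = 5, G+C = 13
Tm = 2(5) + 4(13) = 10 + 52 = 62°C

62°C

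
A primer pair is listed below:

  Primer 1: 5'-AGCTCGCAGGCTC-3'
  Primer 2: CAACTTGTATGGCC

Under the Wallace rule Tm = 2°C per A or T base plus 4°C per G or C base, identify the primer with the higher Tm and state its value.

Primer 1, 44°C

Primer 1: A+T=4, G+C=9 → Tm = 2(4)+4(9) = 44°C
Primer 2: A+T=7, G+C=7 → Tm = 2(7)+4(7) = 42°C
44°C vs 42°C → primer 1 is higher.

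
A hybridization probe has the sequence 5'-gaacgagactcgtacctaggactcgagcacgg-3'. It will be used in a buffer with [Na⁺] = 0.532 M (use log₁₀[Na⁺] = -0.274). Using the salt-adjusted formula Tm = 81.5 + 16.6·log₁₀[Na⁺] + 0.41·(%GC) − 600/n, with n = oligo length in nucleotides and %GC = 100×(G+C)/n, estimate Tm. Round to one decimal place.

Length n = 32. Scanning the sequence gives T=4, G=10, C=9, A=9.
G+C = 19, so %GC = 19/32 × 100 = 59.375%
Salt term: 16.6 × (-0.274) = -4.548
GC term: 0.41 × 59.375 = 24.344; length term: −600/32 = −18.75
Tm = 81.5 + (-4.548) + 24.344 − 18.75 = 82.546 → 82.5°C

82.5°C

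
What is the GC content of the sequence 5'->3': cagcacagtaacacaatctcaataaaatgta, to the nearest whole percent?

Counting bases: C=7, T=6, G=3, A=15
G+C = 3 + 7 = 10 out of 31 bases
%GC = 10/31 × 100 = 32.26% ≈ 32%

32%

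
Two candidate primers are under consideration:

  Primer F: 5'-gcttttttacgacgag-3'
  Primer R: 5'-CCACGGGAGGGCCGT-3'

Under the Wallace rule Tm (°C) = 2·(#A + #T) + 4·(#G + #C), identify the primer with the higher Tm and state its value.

Primer R, 54°C

Primer F: A+T=9, G+C=7 → Tm = 2(9)+4(7) = 46°C
Primer R: A+T=3, G+C=12 → Tm = 2(3)+4(12) = 54°C
46°C vs 54°C → primer R is higher.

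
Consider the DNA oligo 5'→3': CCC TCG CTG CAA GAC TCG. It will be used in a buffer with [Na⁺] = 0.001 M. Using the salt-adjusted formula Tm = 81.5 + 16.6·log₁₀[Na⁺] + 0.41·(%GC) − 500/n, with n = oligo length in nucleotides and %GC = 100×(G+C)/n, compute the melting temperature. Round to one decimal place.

Length n = 18. Counting bases: T=3, A=3, G=4, C=8
G+C = 12, so %GC = 12/18 × 100 = 66.667%
Salt term: 16.6 × (-3) = -49.8
GC term: 0.41 × 66.667 = 27.333; length term: −500/18 = −27.778
Tm = 81.5 + (-49.8) + 27.333 − 27.778 = 31.255 → 31.3°C

31.3°C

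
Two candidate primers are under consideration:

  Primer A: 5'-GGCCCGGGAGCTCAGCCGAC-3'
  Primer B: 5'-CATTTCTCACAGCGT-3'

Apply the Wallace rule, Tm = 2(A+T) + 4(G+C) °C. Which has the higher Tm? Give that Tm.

Primer A, 72°C

Primer A: A+T=4, G+C=16 → Tm = 2(4)+4(16) = 72°C
Primer B: A+T=8, G+C=7 → Tm = 2(8)+4(7) = 44°C
72°C vs 44°C → primer A is higher.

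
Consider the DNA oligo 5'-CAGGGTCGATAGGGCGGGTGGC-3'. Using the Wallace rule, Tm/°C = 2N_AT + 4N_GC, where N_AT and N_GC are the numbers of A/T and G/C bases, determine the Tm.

A=3, T=3, G=12, C=4
A+T = 6, G+C = 16
Tm = 4·16 + 2·6 = 64 + 12 = 76°C

76°C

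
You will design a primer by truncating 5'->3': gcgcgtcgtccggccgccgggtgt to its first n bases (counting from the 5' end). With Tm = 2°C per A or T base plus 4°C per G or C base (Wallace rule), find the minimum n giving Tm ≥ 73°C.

First 19 bases: GCGCGTCGTCCGGCCGCCG → Tm = 72°C (< 73°C)
First 20 bases: GCGCGTCGTCCGGCCGCCGG → Tm = 76°C (≥ 73°C)
Each additional base adds 2°C (A/T) or 4°C (G/C), so Tm is non-decreasing in n; n = 20 is the first length to reach 73°C.

n = 20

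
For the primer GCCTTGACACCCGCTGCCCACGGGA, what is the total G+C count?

Scanning the sequence gives C=11, T=3, A=4, G=7.
G+C = 7 + 11 = 18

18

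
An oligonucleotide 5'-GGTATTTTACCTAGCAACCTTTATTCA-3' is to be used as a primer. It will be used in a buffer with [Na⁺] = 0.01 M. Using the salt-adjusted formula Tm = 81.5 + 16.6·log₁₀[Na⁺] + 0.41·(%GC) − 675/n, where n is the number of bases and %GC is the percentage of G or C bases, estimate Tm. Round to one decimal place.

37.0°C

Length n = 27. Base counts: C=6, T=11, A=7, G=3
G+C = 9, so %GC = 9/27 × 100 = 33.333%
Salt term: 16.6 × (-2) = -33.2
GC term: 0.41 × 33.333 = 13.667; length term: −675/27 = −25
Tm = 81.5 + (-33.2) + 13.667 − 25 = 36.967 → 37.0°C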